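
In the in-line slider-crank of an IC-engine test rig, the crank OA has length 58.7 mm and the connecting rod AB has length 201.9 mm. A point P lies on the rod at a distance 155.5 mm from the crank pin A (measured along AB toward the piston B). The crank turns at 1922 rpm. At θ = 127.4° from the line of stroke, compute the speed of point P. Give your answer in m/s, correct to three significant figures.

8.24

ω = 201.3 rad/s.  Crank-pin speed |V_A| = rω = 11.815 m/s, perpendicular to OA.
Rod angle: sinφ = −(r/L) sinθ ⇒ φ = -13.354°; ω_rod = −rω cosθ/√(L²−r²sin²θ) = +36.53 rad/s.
V_P = V_A + ω_rod × AP, with AP = 0.1555 m along the rod.
Components: V_Px = −rω sinθ − a·ω_rod·sinφ = -8.0737 m/s;  V_Py = rω cosθ + a·ω_rod·cosφ = -1.6491 m/s.
|V_P| = √(V_Px² + V_Py²) = 8.2404 m/s.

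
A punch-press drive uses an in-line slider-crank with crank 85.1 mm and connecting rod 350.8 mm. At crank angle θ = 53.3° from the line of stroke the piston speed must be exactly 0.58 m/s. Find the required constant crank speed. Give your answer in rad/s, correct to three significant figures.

7.41

For an in-line slider-crank, |v_piston| = rω|sinθ|·[1 + r cosθ/√(L² − r² sin²θ)].
With r = 0.0851 m, L = 0.3508 m, θ = 53.3°: the bracketed kinematic factor |dx/dθ| = 0.078316 m.
ω = v/|dx/dθ| = 0.58/0.078316 = 7.4059 rad/s.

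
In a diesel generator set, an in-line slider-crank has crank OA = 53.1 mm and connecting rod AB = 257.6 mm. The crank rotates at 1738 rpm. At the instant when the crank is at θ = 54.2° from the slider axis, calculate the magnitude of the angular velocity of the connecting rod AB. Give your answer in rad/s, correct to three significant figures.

22.3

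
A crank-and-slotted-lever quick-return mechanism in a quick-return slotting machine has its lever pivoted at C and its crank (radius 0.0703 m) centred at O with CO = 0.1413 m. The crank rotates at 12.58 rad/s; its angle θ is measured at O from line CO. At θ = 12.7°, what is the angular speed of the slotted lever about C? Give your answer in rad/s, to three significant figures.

4.16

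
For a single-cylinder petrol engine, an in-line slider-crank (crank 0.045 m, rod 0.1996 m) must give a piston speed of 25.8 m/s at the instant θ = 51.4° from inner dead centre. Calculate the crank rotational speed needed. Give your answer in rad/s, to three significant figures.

642

For an in-line slider-crank, |v_piston| = rω|sinθ|·[1 + r cosθ/√(L² − r² sin²θ)].
With r = 0.045 m, L = 0.1996 m, θ = 51.4°: the bracketed kinematic factor |dx/dθ| = 0.040194 m.
ω = v/|dx/dθ| = 25.8/0.040194 = 641.89 rad/s.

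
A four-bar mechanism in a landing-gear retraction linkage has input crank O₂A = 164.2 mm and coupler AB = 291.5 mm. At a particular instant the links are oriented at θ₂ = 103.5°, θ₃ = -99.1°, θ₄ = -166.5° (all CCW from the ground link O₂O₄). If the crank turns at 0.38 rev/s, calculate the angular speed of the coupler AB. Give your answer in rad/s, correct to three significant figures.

ω₂ = 2.388 rad/s (from 0.38 rev/s).
Differentiating the loop-closure r₂e^{iθ₂}+r₃e^{iθ₃}=r₁+r₄e^{iθ₄} gives r₂ω₂e^{iθ₂}+r₃ω₃e^{iθ₃}=r₄ω₄e^{iθ₄}.
Eliminating the other unknown: ω₃ = r₂ω₂ sin(θ₄−θ₂) / [r₃ sin(θ₃−θ₄)].
Numerator sine = +1.00000; denominator sine = +0.92321.
Result = 0.1642·2.388·(+1.00000) / (0.2915·(+0.92321)) = +1.4568 rad/s; magnitude 1.4568 rad/s.

1.46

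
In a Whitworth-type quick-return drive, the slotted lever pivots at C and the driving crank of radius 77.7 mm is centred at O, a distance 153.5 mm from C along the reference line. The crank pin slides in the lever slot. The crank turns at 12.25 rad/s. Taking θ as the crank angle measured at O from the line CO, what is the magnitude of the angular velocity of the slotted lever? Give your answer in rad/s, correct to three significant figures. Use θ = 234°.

0.765

ω = 12.25 rad/s
Crank pin A relative to C: A = (d + r cosθ, r sinθ); lever angle φ = atan2(r sinθ, d + r cosθ).
Differentiating tanφ: φ̇ = rω(d cosθ + r)/(d² + r² + 2dr cosθ).
d² + r² + 2dr cosθ = |CA|² = 0.0155786 m²;  d cosθ + r = -0.012525 m.
|ω_lever| = |0.0777·12.25·-0.012525| / 0.0155786 = 0.76526 rad/s.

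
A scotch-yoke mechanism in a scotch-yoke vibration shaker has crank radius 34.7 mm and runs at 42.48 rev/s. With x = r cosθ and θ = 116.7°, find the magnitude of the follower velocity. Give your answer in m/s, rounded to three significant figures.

8.27

ω = 266.9 rad/s (from 42.48 rev/s).
x = r cosθ ⇒ ẋ = −rω sinθ.
|v| = rω|sinθ| = 0.0347·266.9·|sin 116.7°| = 8.2742 m/s.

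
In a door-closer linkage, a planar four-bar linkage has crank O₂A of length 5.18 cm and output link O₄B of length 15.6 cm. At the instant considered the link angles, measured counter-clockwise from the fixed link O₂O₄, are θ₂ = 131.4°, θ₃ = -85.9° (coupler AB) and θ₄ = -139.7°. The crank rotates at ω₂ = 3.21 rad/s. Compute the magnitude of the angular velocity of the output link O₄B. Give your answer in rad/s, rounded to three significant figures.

0.800

ω₂ = 3.21 rad/s
Differentiating the loop-closure r₂e^{iθ₂}+r₃e^{iθ₃}=r₁+r₄e^{iθ₄} gives r₂ω₂e^{iθ₂}+r₃ω₃e^{iθ₃}=r₄ω₄e^{iθ₄}.
Eliminating the other unknown: ω₄ = r₂ω₂ sin(θ₂−θ₃) / [r₄ sin(θ₄−θ₃)].
Numerator sine = -0.60599; denominator sine = -0.80696.
Result = 0.0518·3.21·(-0.60599) / (0.156·(-0.80696)) = +0.80043 rad/s; magnitude 0.80043 rad/s.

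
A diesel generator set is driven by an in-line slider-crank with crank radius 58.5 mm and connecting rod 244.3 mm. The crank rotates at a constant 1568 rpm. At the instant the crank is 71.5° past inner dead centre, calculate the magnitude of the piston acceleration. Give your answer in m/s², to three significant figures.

193

ω = 2π·1568/60 = 164.2 rad/s
x(θ) = r cosθ + √(L² − r² sin²θ); with ω constant, a = ω²·d²x/dθ².
d²x/dθ² = −r cosθ − r²(cos2θ)/√u − r⁴ sin²2θ/(4u^{3/2}),  u = L² − r² sin²θ = 0.0566048 m².
Substituting r = 0.0585 m, L = 0.2443 m, θ = 71.5°: d²x/dθ² = -0.0071533 m.
a = ω²·d²x/dθ² = (164.2)²·(-0.0071533) = -192.87 m/s²;  |a| = 192.87 m/s².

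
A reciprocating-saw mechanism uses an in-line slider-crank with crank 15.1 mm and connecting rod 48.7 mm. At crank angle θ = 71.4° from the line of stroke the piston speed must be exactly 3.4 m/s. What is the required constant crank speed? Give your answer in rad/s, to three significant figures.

215

For an in-line slider-crank, |v_piston| = rω|sinθ|·[1 + r cosθ/√(L² − r² sin²θ)].
With r = 0.0151 m, L = 0.0487 m, θ = 71.4°: the bracketed kinematic factor |dx/dθ| = 0.015792 m.
ω = v/|dx/dθ| = 3.4/0.015792 = 215.3 rad/s.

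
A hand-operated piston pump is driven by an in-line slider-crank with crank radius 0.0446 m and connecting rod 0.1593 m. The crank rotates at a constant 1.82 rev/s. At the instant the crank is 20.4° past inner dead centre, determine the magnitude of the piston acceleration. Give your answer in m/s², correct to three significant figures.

6.72

ω = 2π·1.82 = 11.44 rad/s
x(θ) = r cosθ + √(L² − r² sin²θ); with ω constant, a = ω²·d²x/dθ².
d²x/dθ² = −r cosθ − r²(cos2θ)/√u − r⁴ sin²2θ/(4u^{3/2}),  u = L² − r² sin²θ = 0.0251348 m².
Substituting r = 0.0446 m, L = 0.1593 m, θ = 20.4°: d²x/dθ² = -0.051407 m.
a = ω²·d²x/dθ² = (11.44)²·(-0.051407) = -6.7224 m/s²;  |a| = 6.7224 m/s².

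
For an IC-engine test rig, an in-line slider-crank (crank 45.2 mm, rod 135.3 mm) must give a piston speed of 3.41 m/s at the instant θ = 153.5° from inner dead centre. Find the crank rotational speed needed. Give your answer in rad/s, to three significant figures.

242

For an in-line slider-crank, |v_piston| = rω|sinθ|·[1 + r cosθ/√(L² − r² sin²θ)].
With r = 0.0452 m, L = 0.1353 m, θ = 153.5°: the bracketed kinematic factor |dx/dθ| = 0.01407 m.
ω = v/|dx/dθ| = 3.41/0.01407 = 242.35 rad/s.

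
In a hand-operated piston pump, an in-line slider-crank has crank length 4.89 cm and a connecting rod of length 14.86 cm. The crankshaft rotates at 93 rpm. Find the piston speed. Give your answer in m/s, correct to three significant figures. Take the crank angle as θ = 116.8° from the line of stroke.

0.359

ω = 2π·93/60 = 9.739 rad/s
For an in-line slider-crank, x = r cosθ + √(L² − r² sin²θ), so v = −rω sinθ·[1 + r cosθ/√(L² − r² sin²θ)].
With r = 0.0489 m, L = 0.1486 m, θ = 116.8°: √(L² − r² sin²θ) = 0.14205 m.
v = −0.0489·9.739·0.89259·[1 + 0.0489·-0.45088/0.14205] = -0.3591 m/s.
|v| = 0.3591 m/s.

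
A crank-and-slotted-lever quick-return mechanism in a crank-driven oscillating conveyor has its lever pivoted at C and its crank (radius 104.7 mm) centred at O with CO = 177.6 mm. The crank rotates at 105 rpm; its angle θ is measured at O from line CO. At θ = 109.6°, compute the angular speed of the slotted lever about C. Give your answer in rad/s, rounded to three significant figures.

ω = 11 rad/s (from 105 rpm).
Crank pin A relative to C: A = (d + r cosθ, r sinθ); lever angle φ = atan2(r sinθ, d + r cosθ).
Differentiating tanφ: φ̇ = rω(d cosθ + r)/(d² + r² + 2dr cosθ).
d² + r² + 2dr cosθ = |CA|² = 0.0300286 m²;  d cosθ + r = +0.045124 m.
|ω_lever| = |0.1047·11·+0.045124| / 0.0300286 = 1.73 rad/s.

1.73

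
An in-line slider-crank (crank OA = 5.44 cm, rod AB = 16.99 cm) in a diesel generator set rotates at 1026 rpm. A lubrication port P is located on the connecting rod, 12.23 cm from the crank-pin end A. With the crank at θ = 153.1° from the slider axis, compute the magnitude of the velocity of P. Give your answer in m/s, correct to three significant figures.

ω = 107.4 rad/s.  Crank-pin speed |V_A| = rω = 5.8449 m/s, perpendicular to OA.
Rod angle: sinφ = −(r/L) sinθ ⇒ φ = -8.329°; ω_rod = −rω cosθ/√(L²−r²sin²θ) = +31.007 rad/s.
V_P = V_A + ω_rod × AP, with AP = 0.1223 m along the rod.
Components: V_Px = −rω sinθ − a·ω_rod·sinφ = -2.0951 m/s;  V_Py = rω cosθ + a·ω_rod·cosφ = -1.4603 m/s.
|V_P| = √(V_Px² + V_Py²) = 2.5538 m/s.

2.55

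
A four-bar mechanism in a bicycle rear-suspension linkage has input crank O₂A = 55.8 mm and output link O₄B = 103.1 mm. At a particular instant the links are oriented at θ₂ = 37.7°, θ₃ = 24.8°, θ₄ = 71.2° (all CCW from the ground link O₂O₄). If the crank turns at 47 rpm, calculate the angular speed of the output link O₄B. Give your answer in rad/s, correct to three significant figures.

0.821

ω₂ = 4.922 rad/s (from 47 rpm).
Differentiating the loop-closure r₂e^{iθ₂}+r₃e^{iθ₃}=r₁+r₄e^{iθ₄} gives r₂ω₂e^{iθ₂}+r₃ω₃e^{iθ₃}=r₄ω₄e^{iθ₄}.
Eliminating the other unknown: ω₄ = r₂ω₂ sin(θ₂−θ₃) / [r₄ sin(θ₄−θ₃)].
Numerator sine = +0.22325; denominator sine = +0.72417.
Result = 0.0558·4.922·(+0.22325) / (0.1031·(+0.72417)) = +0.82121 rad/s; magnitude 0.82121 rad/s.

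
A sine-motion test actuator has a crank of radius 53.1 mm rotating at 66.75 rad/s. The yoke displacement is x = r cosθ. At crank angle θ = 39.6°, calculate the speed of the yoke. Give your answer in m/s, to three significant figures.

2.26

ω = 66.75 rad/s
x = r cosθ ⇒ ẋ = −rω sinθ.
|v| = rω|sinθ| = 0.0531·66.75·|sin 39.6°| = 2.2593 m/s.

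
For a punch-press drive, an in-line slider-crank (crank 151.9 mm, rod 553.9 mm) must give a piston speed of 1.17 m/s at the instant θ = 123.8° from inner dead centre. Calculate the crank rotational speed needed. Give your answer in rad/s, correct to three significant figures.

11.0

For an in-line slider-crank, |v_piston| = rω|sinθ|·[1 + r cosθ/√(L² − r² sin²θ)].
With r = 0.1519 m, L = 0.5539 m, θ = 123.8°: the bracketed kinematic factor |dx/dθ| = 0.10645 m.
ω = v/|dx/dθ| = 1.17/0.10645 = 10.991 rad/s.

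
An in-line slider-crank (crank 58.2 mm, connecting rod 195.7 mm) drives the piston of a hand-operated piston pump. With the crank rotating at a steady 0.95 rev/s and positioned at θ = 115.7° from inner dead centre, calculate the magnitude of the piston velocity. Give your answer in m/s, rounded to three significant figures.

0.271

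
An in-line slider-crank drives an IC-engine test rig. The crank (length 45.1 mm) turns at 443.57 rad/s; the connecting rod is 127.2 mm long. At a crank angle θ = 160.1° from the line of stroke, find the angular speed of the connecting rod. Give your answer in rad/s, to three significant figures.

149

ω = 443.6 rad/s
The rod makes angle φ with the slider axis where L sinφ = r sinθ; differentiating, L cosφ·φ̇ = r ω cosθ.
L cosφ = √(L² − r² sin²θ) = 0.12627 m.
|ω_rod| = r ω |cosθ| / √(L² − r² sin²θ) = 0.0451·443.6·0.94029/0.12627 = 148.97 rad/s.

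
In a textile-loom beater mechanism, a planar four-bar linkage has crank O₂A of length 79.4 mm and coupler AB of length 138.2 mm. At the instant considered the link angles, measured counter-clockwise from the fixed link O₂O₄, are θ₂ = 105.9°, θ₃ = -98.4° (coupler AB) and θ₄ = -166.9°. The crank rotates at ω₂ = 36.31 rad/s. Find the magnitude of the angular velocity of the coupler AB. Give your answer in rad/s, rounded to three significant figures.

22.4

ω₂ = 36.31 rad/s
Differentiating the loop-closure r₂e^{iθ₂}+r₃e^{iθ₃}=r₁+r₄e^{iθ₄} gives r₂ω₂e^{iθ₂}+r₃ω₃e^{iθ₃}=r₄ω₄e^{iθ₄}.
Eliminating the other unknown: ω₃ = r₂ω₂ sin(θ₄−θ₂) / [r₃ sin(θ₃−θ₄)].
Numerator sine = +0.99881; denominator sine = +0.93042.
Result = 0.0794·36.31·(+0.99881) / (0.1382·(+0.93042)) = +22.395 rad/s; magnitude 22.395 rad/s.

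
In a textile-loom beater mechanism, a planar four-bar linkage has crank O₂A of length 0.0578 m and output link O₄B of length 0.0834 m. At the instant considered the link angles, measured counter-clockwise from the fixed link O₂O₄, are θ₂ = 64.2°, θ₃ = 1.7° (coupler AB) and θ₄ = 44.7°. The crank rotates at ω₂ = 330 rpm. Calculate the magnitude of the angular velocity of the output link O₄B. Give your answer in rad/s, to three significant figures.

31.1

ω₂ = 34.56 rad/s (from 330 rpm).
Differentiating the loop-closure r₂e^{iθ₂}+r₃e^{iθ₃}=r₁+r₄e^{iθ₄} gives r₂ω₂e^{iθ₂}+r₃ω₃e^{iθ₃}=r₄ω₄e^{iθ₄}.
Eliminating the other unknown: ω₄ = r₂ω₂ sin(θ₂−θ₃) / [r₄ sin(θ₄−θ₃)].
Numerator sine = +0.88701; denominator sine = +0.68200.
Result = 0.0578·34.56·(+0.88701) / (0.0834·(+0.68200)) = +31.149 rad/s; magnitude 31.149 rad/s.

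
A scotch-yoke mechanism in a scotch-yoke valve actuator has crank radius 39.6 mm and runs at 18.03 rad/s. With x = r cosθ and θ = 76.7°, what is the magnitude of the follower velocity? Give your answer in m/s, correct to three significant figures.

0.695

ω = 18.03 rad/s
x = r cosθ ⇒ ẋ = −rω sinθ.
|v| = rω|sinθ| = 0.0396·18.03·|sin 76.7°| = 0.69484 m/s.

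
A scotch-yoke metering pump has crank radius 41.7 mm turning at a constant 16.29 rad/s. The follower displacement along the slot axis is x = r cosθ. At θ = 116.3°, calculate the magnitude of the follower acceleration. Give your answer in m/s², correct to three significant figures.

ω = 16.29 rad/s
x = r cosθ ⇒ ẍ = −rω² cosθ (ω constant).
|a| = rω²|cosθ| = 0.0417·(16.29)²·|cos 116.3°| = 4.9029 m/s².

4.90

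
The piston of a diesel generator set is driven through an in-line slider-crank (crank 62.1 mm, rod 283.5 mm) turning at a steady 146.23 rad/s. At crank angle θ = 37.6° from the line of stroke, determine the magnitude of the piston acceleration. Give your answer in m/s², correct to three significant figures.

ω = 146.2 rad/s
x(θ) = r cosθ + √(L² − r² sin²θ); with ω constant, a = ω²·d²x/dθ².
d²x/dθ² = −r cosθ − r²(cos2θ)/√u − r⁴ sin²2θ/(4u^{3/2}),  u = L² − r² sin²θ = 0.0789366 m².
Substituting r = 0.0621 m, L = 0.2835 m, θ = 37.6°: d²x/dθ² = -0.052864 m.
a = ω²·d²x/dθ² = (146.2)²·(-0.052864) = -1130.4 m/s²;  |a| = 1130.4 m/s².

1130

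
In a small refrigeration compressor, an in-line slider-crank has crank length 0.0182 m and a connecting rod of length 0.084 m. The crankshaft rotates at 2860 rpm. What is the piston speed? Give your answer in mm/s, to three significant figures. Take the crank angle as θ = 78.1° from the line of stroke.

ω = 2π·2860/60 = 299.5 rad/s
For an in-line slider-crank, x = r cosθ + √(L² − r² sin²θ), so v = −rω sinθ·[1 + r cosθ/√(L² − r² sin²θ)].
With r = 0.0182 m, L = 0.084 m, θ = 78.1°: √(L² − r² sin²θ) = 0.08209 m.
v = −0.0182·299.5·0.97851·[1 + 0.0182·0.20620/0.08209] = -5.5776 m/s.
|v| = 5.5776 m/s = 5577.6 mm/s.

5580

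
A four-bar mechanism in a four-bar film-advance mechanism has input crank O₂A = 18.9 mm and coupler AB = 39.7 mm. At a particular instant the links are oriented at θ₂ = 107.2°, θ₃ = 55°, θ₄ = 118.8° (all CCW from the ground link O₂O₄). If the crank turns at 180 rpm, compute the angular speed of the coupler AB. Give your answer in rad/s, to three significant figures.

2.01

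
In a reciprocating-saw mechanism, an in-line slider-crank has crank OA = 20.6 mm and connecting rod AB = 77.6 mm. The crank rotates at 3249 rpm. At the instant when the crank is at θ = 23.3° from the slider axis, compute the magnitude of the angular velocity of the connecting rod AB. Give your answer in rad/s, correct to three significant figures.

83.4

ω = 340.2 rad/s (converted from 3249 rpm).
The rod makes angle φ with the slider axis where L sinφ = r sinθ; differentiating, L cosφ·φ̇ = r ω cosθ.
L cosφ = √(L² − r² sin²θ) = 0.077171 m.
|ω_rod| = r ω |cosθ| / √(L² − r² sin²θ) = 0.0206·340.2·0.91845/0.077171 = 83.415 rad/s.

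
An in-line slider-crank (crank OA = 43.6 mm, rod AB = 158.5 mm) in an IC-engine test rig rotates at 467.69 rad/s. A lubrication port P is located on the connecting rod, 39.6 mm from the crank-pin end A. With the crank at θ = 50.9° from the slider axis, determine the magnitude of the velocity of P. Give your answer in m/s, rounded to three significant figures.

ω = 467.7 rad/s.  Crank-pin speed |V_A| = rω = 20.391 m/s, perpendicular to OA.
Rod angle: sinφ = −(r/L) sinθ ⇒ φ = -12.326°; ω_rod = −rω cosθ/√(L²−r²sin²θ) = -83.052 rad/s.
V_P = V_A + ω_rod × AP, with AP = 0.0396 m along the rod.
Components: V_Px = −rω sinθ − a·ω_rod·sinφ = -16.527 m/s;  V_Py = rω cosθ + a·ω_rod·cosφ = +9.6472 m/s.
|V_P| = √(V_Px² + V_Py²) = 19.136 m/s.

19.1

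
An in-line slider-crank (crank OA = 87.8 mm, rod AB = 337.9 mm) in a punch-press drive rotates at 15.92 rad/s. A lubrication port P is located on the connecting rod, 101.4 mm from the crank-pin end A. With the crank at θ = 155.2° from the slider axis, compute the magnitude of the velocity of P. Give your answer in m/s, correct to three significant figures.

1.04

ω = 15.92 rad/s.  Crank-pin speed |V_A| = rω = 1.3978 m/s, perpendicular to OA.
Rod angle: sinφ = −(r/L) sinθ ⇒ φ = -6.257°; ω_rod = −rω cosθ/√(L²−r²sin²θ) = +3.7777 rad/s.
V_P = V_A + ω_rod × AP, with AP = 0.1014 m along the rod.
Components: V_Px = −rω sinθ − a·ω_rod·sinφ = -0.54455 m/s;  V_Py = rω cosθ + a·ω_rod·cosφ = -0.8881 m/s.
|V_P| = √(V_Px² + V_Py²) = 1.0418 m/s.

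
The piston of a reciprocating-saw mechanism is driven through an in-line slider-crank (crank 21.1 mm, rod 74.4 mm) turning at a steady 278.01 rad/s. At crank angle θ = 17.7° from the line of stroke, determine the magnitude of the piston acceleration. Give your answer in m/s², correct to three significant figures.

ω = 278 rad/s
x(θ) = r cosθ + √(L² − r² sin²θ); with ω constant, a = ω²·d²x/dθ².
d²x/dθ² = −r cosθ − r²(cos2θ)/√u − r⁴ sin²2θ/(4u^{3/2}),  u = L² − r² sin²θ = 0.00549421 m².
Substituting r = 0.0211 m, L = 0.0744 m, θ = 17.7°: d²x/dθ² = -0.025038 m.
a = ω²·d²x/dθ² = (278)²·(-0.025038) = -1935.2 m/s²;  |a| = 1935.2 m/s².

1940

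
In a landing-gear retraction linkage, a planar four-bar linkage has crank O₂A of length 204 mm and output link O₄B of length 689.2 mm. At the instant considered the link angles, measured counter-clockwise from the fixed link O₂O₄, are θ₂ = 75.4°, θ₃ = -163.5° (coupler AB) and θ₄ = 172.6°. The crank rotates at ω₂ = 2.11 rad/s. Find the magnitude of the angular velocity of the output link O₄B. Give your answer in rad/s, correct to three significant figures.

1.32

ω₂ = 2.11 rad/s
Differentiating the loop-closure r₂e^{iθ₂}+r₃e^{iθ₃}=r₁+r₄e^{iθ₄} gives r₂ω₂e^{iθ₂}+r₃ω₃e^{iθ₃}=r₄ω₄e^{iθ₄}.
Eliminating the other unknown: ω₄ = r₂ω₂ sin(θ₂−θ₃) / [r₄ sin(θ₄−θ₃)].
Numerator sine = -0.85627; denominator sine = -0.40514.
Result = 0.204·2.11·(-0.85627) / (0.6892·(-0.40514)) = +1.32 rad/s; magnitude 1.32 rad/s.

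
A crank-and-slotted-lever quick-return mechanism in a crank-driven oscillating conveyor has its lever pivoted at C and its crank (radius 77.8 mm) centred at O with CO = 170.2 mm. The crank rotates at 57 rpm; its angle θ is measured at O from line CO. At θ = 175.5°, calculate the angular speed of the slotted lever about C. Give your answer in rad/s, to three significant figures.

4.95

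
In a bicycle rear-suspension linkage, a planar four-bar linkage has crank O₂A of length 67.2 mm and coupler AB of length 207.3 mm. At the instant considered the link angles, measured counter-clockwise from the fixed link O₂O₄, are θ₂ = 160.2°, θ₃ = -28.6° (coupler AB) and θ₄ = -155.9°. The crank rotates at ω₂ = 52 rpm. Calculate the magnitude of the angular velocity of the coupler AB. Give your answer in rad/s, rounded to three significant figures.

ω₂ = 5.445 rad/s (from 52 rpm).
Differentiating the loop-closure r₂e^{iθ₂}+r₃e^{iθ₃}=r₁+r₄e^{iθ₄} gives r₂ω₂e^{iθ₂}+r₃ω₃e^{iθ₃}=r₄ω₄e^{iθ₄}.
Eliminating the other unknown: ω₃ = r₂ω₂ sin(θ₄−θ₂) / [r₃ sin(θ₃−θ₄)].
Numerator sine = +0.69340; denominator sine = +0.79547.
Result = 0.0672·5.445·(+0.69340) / (0.2073·(+0.79547)) = +1.5387 rad/s; magnitude 1.5387 rad/s.

1.54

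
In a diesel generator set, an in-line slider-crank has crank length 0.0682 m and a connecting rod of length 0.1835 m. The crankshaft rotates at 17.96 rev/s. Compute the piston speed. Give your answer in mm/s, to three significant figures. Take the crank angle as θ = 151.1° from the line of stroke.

2490

ω = 2π·18 = 112.8 rad/s
For an in-line slider-crank, x = r cosθ + √(L² − r² sin²θ), so v = −rω sinθ·[1 + r cosθ/√(L² − r² sin²θ)].
With r = 0.0682 m, L = 0.1835 m, θ = 151.1°: √(L² − r² sin²θ) = 0.18052 m.
v = −0.0682·112.8·0.48328·[1 + 0.0682·-0.87546/0.18052] = -2.4892 m/s.
|v| = 2.4892 m/s = 2489.2 mm/s.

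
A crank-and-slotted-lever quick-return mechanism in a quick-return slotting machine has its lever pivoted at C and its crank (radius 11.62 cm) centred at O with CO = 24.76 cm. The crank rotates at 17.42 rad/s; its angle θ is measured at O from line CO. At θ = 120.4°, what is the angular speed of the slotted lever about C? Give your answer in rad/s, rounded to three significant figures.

ω = 17.42 rad/s
Crank pin A relative to C: A = (d + r cosθ, r sinθ); lever angle φ = atan2(r sinθ, d + r cosθ).
Differentiating tanφ: φ̇ = rω(d cosθ + r)/(d² + r² + 2dr cosθ).
d² + r² + 2dr cosθ = |CA|² = 0.0456899 m²;  d cosθ + r = -0.009094 m.
|ω_lever| = |0.1162·17.42·-0.009094| / 0.0456899 = 0.40289 rad/s.

0.403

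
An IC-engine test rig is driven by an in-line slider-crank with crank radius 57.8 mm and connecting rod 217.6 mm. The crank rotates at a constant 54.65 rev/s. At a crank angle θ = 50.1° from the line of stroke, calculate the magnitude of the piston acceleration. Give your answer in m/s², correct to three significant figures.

ω = 2π·54.6 = 343.4 rad/s
x(θ) = r cosθ + √(L² − r² sin²θ); with ω constant, a = ω²·d²x/dθ².
d²x/dθ² = −r cosθ − r²(cos2θ)/√u − r⁴ sin²2θ/(4u^{3/2}),  u = L² − r² sin²θ = 0.0453835 m².
Substituting r = 0.0578 m, L = 0.2176 m, θ = 50.1°: d²x/dθ² = -0.034578 m.
a = ω²·d²x/dθ² = (343.4)²·(-0.034578) = -4077 m/s²;  |a| = 4077 m/s².

4080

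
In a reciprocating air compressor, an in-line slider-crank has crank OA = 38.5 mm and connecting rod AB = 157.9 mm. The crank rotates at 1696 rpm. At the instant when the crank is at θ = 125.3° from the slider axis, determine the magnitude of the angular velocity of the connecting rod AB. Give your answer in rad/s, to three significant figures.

ω = 177.6 rad/s (converted from 1696 rpm).
The rod makes angle φ with the slider axis where L sinφ = r sinθ; differentiating, L cosφ·φ̇ = r ω cosθ.
L cosφ = √(L² − r² sin²θ) = 0.15474 m.
|ω_rod| = r ω |cosθ| / √(L² − r² sin²θ) = 0.0385·177.6·0.57786/0.15474 = 25.535 rad/s.

25.5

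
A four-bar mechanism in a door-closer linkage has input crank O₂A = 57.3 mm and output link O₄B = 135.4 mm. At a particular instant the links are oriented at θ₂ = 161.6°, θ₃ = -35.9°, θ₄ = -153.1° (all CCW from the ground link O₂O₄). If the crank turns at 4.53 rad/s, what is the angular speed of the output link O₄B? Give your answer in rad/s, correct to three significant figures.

0.648

ω₂ = 4.53 rad/s
Differentiating the loop-closure r₂e^{iθ₂}+r₃e^{iθ₃}=r₁+r₄e^{iθ₄} gives r₂ω₂e^{iθ₂}+r₃ω₃e^{iθ₃}=r₄ω₄e^{iθ₄}.
Eliminating the other unknown: ω₄ = r₂ω₂ sin(θ₂−θ₃) / [r₄ sin(θ₄−θ₃)].
Numerator sine = -0.30071; denominator sine = -0.88942.
Result = 0.0573·4.53·(-0.30071) / (0.1354·(-0.88942)) = +0.64814 rad/s; magnitude 0.64814 rad/s.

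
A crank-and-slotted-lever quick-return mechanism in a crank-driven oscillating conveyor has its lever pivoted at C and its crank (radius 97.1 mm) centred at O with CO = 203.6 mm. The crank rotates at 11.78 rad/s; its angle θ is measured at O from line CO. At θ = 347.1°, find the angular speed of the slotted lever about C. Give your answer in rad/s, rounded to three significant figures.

3.78

ω = 11.78 rad/s
Crank pin A relative to C: A = (d + r cosθ, r sinθ); lever angle φ = atan2(r sinθ, d + r cosθ).
Differentiating tanφ: φ̇ = rω(d cosθ + r)/(d² + r² + 2dr cosθ).
d² + r² + 2dr cosθ = |CA|² = 0.0894226 m²;  d cosθ + r = +0.29556 m.
|ω_lever| = |0.0971·11.78·+0.29556| / 0.0894226 = 3.7806 rad/s.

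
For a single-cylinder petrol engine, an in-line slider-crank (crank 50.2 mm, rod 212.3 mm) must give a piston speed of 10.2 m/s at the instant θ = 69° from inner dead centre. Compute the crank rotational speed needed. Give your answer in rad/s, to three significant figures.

For an in-line slider-crank, |v_piston| = rω|sinθ|·[1 + r cosθ/√(L² − r² sin²θ)].
With r = 0.0502 m, L = 0.2123 m, θ = 69°: the bracketed kinematic factor |dx/dθ| = 0.050938 m.
ω = v/|dx/dθ| = 10.2/0.050938 = 200.25 rad/s.

200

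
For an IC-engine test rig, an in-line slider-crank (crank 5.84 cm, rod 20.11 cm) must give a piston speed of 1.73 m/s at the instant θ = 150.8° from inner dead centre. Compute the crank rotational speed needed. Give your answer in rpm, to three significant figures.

For an in-line slider-crank, |v_piston| = rω|sinθ|·[1 + r cosθ/√(L² − r² sin²θ)].
With r = 0.0584 m, L = 0.2011 m, θ = 150.8°: the bracketed kinematic factor |dx/dθ| = 0.021195 m.
ω = v/|dx/dθ| = 1.73/0.021195 = 81.623 rad/s.
N = 60ω/(2π) = 779.44 rpm.

779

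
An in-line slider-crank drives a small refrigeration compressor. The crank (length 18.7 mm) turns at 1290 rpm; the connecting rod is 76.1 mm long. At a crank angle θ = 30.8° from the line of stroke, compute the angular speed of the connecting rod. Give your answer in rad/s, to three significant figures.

ω = 135.1 rad/s (converted from 1290 rpm).
The rod makes angle φ with the slider axis where L sinφ = r sinθ; differentiating, L cosφ·φ̇ = r ω cosθ.
L cosφ = √(L² − r² sin²θ) = 0.075495 m.
|ω_rod| = r ω |cosθ| / √(L² − r² sin²θ) = 0.0187·135.1·0.85896/0.075495 = 28.742 rad/s.

28.7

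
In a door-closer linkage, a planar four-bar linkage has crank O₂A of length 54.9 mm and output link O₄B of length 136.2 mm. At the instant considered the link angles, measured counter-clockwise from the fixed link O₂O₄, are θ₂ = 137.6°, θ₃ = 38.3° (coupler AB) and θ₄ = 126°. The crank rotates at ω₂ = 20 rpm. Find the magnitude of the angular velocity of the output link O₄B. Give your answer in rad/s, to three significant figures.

0.834

ω₂ = 2.094 rad/s (from 20 rpm).
Differentiating the loop-closure r₂e^{iθ₂}+r₃e^{iθ₃}=r₁+r₄e^{iθ₄} gives r₂ω₂e^{iθ₂}+r₃ω₃e^{iθ₃}=r₄ω₄e^{iθ₄}.
Eliminating the other unknown: ω₄ = r₂ω₂ sin(θ₂−θ₃) / [r₄ sin(θ₄−θ₃)].
Numerator sine = +0.98686; denominator sine = +0.99919.
Result = 0.0549·2.094·(+0.98686) / (0.1362·(+0.99919)) = +0.83379 rad/s; magnitude 0.83379 rad/s.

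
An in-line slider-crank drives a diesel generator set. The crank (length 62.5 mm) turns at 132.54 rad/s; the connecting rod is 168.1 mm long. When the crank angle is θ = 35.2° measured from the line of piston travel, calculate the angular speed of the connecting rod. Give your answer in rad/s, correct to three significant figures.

41.2

ω = 132.5 rad/s
The rod makes angle φ with the slider axis where L sinφ = r sinθ; differentiating, L cosφ·φ̇ = r ω cosθ.
L cosφ = √(L² − r² sin²θ) = 0.16419 m.
|ω_rod| = r ω |cosθ| / √(L² − r² sin²θ) = 0.0625·132.5·0.81714/0.16419 = 41.226 rad/s.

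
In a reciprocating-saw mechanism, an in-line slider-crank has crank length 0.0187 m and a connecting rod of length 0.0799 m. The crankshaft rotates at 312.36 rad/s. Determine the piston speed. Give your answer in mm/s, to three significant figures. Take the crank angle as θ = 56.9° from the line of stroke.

ω = 312.4 rad/s
For an in-line slider-crank, x = r cosθ + √(L² − r² sin²θ), so v = −rω sinθ·[1 + r cosθ/√(L² − r² sin²θ)].
With r = 0.0187 m, L = 0.0799 m, θ = 56.9°: √(L² − r² sin²θ) = 0.078349 m.
v = −0.0187·312.4·0.83772·[1 + 0.0187·0.54610/0.078349] = -5.531 m/s.
|v| = 5.531 m/s = 5531 mm/s.

5530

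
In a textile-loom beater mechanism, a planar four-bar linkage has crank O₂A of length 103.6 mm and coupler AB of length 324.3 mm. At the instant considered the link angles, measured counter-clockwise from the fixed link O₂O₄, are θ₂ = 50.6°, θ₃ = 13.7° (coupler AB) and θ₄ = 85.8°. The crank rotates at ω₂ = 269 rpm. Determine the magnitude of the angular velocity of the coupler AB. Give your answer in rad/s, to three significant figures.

ω₂ = 28.17 rad/s (from 269 rpm).
Differentiating the loop-closure r₂e^{iθ₂}+r₃e^{iθ₃}=r₁+r₄e^{iθ₄} gives r₂ω₂e^{iθ₂}+r₃ω₃e^{iθ₃}=r₄ω₄e^{iθ₄}.
Eliminating the other unknown: ω₃ = r₂ω₂ sin(θ₄−θ₂) / [r₃ sin(θ₃−θ₄)].
Numerator sine = +0.57643; denominator sine = -0.95159.
Result = 0.1036·28.17·(+0.57643) / (0.3243·(-0.95159)) = -5.4512 rad/s; magnitude 5.4512 rad/s.

5.45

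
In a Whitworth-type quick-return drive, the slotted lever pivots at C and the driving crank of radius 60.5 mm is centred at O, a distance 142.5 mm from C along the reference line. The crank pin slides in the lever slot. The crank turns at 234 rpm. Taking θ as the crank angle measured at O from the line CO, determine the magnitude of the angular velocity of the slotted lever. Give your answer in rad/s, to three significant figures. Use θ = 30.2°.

7.01

ω = 24.5 rad/s (from 234 rpm).
Crank pin A relative to C: A = (d + r cosθ, r sinθ); lever angle φ = atan2(r sinθ, d + r cosθ).
Differentiating tanφ: φ̇ = rω(d cosθ + r)/(d² + r² + 2dr cosθ).
d² + r² + 2dr cosθ = |CA|² = 0.0388688 m²;  d cosθ + r = +0.18366 m.
|ω_lever| = |0.0605·24.5·+0.18366| / 0.0388688 = 7.0051 rad/s.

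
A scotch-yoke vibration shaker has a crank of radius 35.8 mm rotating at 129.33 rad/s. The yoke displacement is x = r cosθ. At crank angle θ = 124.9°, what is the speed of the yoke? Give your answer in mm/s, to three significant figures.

3800

ω = 129.3 rad/s
x = r cosθ ⇒ ẋ = −rω sinθ.
|v| = rω|sinθ| = 0.0358·129.3·|sin 124.9°| = 3.7973 m/s = 3797.3 mm/s.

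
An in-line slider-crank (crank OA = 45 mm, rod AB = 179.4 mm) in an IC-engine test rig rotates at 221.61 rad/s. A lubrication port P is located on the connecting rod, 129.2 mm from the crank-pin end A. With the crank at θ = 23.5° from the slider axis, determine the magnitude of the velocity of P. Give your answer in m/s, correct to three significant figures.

5.30

ω = 221.6 rad/s.  Crank-pin speed |V_A| = rω = 9.9725 m/s, perpendicular to OA.
Rod angle: sinφ = −(r/L) sinθ ⇒ φ = -5.740°; ω_rod = −rω cosθ/√(L²−r²sin²θ) = -51.234 rad/s.
V_P = V_A + ω_rod × AP, with AP = 0.1292 m along the rod.
Components: V_Px = −rω sinθ − a·ω_rod·sinφ = -4.6386 m/s;  V_Py = rω cosθ + a·ω_rod·cosφ = +2.5591 m/s.
|V_P| = √(V_Px² + V_Py²) = 5.2977 m/s.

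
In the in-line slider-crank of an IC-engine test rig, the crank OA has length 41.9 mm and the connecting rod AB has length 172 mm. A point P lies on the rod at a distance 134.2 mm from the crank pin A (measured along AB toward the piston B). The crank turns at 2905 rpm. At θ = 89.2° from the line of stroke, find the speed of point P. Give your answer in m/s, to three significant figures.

ω = 304.2 rad/s.  Crank-pin speed |V_A| = rω = 12.746 m/s, perpendicular to OA.
Rod angle: sinφ = −(r/L) sinθ ⇒ φ = -14.098°; ω_rod = −rω cosθ/√(L²−r²sin²θ) = -1.0668 rad/s.
V_P = V_A + ω_rod × AP, with AP = 0.1342 m along the rod.
Components: V_Px = −rω sinθ − a·ω_rod·sinφ = -12.78 m/s;  V_Py = rω cosθ + a·ω_rod·cosφ = +0.039112 m/s.
|V_P| = √(V_Px² + V_Py²) = 12.78 m/s.

12.8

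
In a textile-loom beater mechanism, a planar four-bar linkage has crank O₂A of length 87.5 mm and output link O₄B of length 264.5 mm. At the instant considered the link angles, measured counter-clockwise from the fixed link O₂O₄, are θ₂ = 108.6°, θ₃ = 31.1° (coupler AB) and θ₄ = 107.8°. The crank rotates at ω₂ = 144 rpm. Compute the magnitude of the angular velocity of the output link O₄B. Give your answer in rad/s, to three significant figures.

ω₂ = 15.08 rad/s (from 144 rpm).
Differentiating the loop-closure r₂e^{iθ₂}+r₃e^{iθ₃}=r₁+r₄e^{iθ₄} gives r₂ω₂e^{iθ₂}+r₃ω₃e^{iθ₃}=r₄ω₄e^{iθ₄}.
Eliminating the other unknown: ω₄ = r₂ω₂ sin(θ₂−θ₃) / [r₄ sin(θ₄−θ₃)].
Numerator sine = +0.97630; denominator sine = +0.97318.
Result = 0.0875·15.08·(+0.97630) / (0.2645·(+0.97318)) = +5.0045 rad/s; magnitude 5.0045 rad/s.

5.00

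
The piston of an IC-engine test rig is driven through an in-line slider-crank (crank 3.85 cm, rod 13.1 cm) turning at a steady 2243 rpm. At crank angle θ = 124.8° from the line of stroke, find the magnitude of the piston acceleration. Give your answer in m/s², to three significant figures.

1420

ω = 2π·2243/60 = 234.9 rad/s
x(θ) = r cosθ + √(L² − r² sin²θ); with ω constant, a = ω²·d²x/dθ².
d²x/dθ² = −r cosθ − r²(cos2θ)/√u − r⁴ sin²2θ/(4u^{3/2}),  u = L² − r² sin²θ = 0.0161615 m².
Substituting r = 0.0385 m, L = 0.131 m, θ = 124.8°: d²x/dθ² = +0.025802 m.
a = ω²·d²x/dθ² = (234.9)²·(+0.025802) = +1423.5 m/s²;  |a| = 1423.5 m/s².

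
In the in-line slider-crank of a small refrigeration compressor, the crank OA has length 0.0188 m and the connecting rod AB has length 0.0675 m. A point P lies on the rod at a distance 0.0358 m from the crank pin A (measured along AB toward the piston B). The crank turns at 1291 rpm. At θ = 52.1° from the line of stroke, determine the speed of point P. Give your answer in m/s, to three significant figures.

2.31

ω = 135.2 rad/s.  Crank-pin speed |V_A| = rω = 2.5416 m/s, perpendicular to OA.
Rod angle: sinφ = −(r/L) sinθ ⇒ φ = -12.696°; ω_rod = −rω cosθ/√(L²−r²sin²θ) = -23.71 rad/s.
V_P = V_A + ω_rod × AP, with AP = 0.0358 m along the rod.
Components: V_Px = −rω sinθ − a·ω_rod·sinφ = -2.1921 m/s;  V_Py = rω cosθ + a·ω_rod·cosφ = +0.73323 m/s.
|V_P| = √(V_Px² + V_Py²) = 2.3115 m/s.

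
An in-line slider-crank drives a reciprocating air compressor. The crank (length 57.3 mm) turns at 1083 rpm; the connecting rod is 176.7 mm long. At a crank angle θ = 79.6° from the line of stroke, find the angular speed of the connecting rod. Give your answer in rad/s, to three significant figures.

ω = 113.4 rad/s (converted from 1083 rpm).
The rod makes angle φ with the slider axis where L sinφ = r sinθ; differentiating, L cosφ·φ̇ = r ω cosθ.
L cosφ = √(L² − r² sin²θ) = 0.16747 m.
|ω_rod| = r ω |cosθ| / √(L² − r² sin²θ) = 0.0573·113.4·0.18052/0.16747 = 7.0048 rad/s.

7.00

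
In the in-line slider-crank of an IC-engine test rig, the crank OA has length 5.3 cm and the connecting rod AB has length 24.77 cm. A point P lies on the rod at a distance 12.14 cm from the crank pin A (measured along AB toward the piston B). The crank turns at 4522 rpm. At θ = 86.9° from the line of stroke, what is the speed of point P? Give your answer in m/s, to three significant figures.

25.2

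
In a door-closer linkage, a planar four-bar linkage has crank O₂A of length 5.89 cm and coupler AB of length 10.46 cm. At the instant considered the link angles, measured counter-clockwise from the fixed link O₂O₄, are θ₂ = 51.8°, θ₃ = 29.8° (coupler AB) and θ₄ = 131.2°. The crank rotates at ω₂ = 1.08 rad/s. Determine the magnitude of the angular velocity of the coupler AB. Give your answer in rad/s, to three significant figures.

0.610

ω₂ = 1.08 rad/s
Differentiating the loop-closure r₂e^{iθ₂}+r₃e^{iθ₃}=r₁+r₄e^{iθ₄} gives r₂ω₂e^{iθ₂}+r₃ω₃e^{iθ₃}=r₄ω₄e^{iθ₄}.
Eliminating the other unknown: ω₃ = r₂ω₂ sin(θ₄−θ₂) / [r₃ sin(θ₃−θ₄)].
Numerator sine = +0.98294; denominator sine = -0.98027.
Result = 0.0589·1.08·(+0.98294) / (0.1046·(-0.98027)) = -0.6098 rad/s; magnitude 0.6098 rad/s.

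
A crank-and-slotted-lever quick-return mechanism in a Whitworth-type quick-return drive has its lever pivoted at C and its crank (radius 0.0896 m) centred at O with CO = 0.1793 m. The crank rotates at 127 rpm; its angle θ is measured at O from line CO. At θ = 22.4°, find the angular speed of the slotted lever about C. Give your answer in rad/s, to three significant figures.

4.35

ω = 13.3 rad/s (from 127 rpm).
Crank pin A relative to C: A = (d + r cosθ, r sinθ); lever angle φ = atan2(r sinθ, d + r cosθ).
Differentiating tanφ: φ̇ = rω(d cosθ + r)/(d² + r² + 2dr cosθ).
d² + r² + 2dr cosθ = |CA|² = 0.0698828 m²;  d cosθ + r = +0.25537 m.
|ω_lever| = |0.0896·13.3·+0.25537| / 0.0698828 = 4.3545 rad/s.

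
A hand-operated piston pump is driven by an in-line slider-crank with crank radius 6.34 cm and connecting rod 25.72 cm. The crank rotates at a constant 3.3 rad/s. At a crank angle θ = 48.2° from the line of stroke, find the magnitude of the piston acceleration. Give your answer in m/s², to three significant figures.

0.444

ω = 3.3 rad/s
x(θ) = r cosθ + √(L² − r² sin²θ); with ω constant, a = ω²·d²x/dθ².
d²x/dθ² = −r cosθ − r²(cos2θ)/√u − r⁴ sin²2θ/(4u^{3/2}),  u = L² − r² sin²θ = 0.063918 m².
Substituting r = 0.0634 m, L = 0.2572 m, θ = 48.2°: d²x/dθ² = -0.040733 m.
a = ω²·d²x/dθ² = (3.3)²·(-0.040733) = -0.44358 m/s²;  |a| = 0.44358 m/s².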